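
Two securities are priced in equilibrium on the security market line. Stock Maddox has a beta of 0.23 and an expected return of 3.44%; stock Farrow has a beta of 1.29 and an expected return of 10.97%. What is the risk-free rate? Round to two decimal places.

1.81%

Both satisfy E(R) = R_f + β·MRP, so the slope of the SML is
MRP = (10.97% − 3.44%) / (1.29 − 0.23) = 7.53% / 1.06 = 7.1038%
R_f = E(R_Maddox) − β_Maddox·MRP = 3.44% − 0.23 × 7.1038% = 1.8061%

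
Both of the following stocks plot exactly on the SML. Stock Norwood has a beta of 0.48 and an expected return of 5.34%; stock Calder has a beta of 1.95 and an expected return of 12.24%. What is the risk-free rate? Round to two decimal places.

Both satisfy E(R) = R_f + β·MRP, so the slope of the SML is
MRP = (12.24% − 5.34%) / (1.95 − 0.48) = 6.90% / 1.47 = 4.6939%
R_f = E(R_Norwood) − β_Norwood·MRP = 5.34% − 0.48 × 4.6939% = 3.0869%

3.09%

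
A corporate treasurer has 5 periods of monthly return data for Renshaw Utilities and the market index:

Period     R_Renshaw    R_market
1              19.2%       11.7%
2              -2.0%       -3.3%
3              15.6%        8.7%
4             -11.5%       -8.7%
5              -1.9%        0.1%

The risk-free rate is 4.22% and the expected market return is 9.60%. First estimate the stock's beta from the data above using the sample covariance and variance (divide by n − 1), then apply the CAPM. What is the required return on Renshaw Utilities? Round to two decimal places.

Mean R_i = (19.2 − 2.0 + 15.6 − 11.5 − 1.9) / 5 = 3.8800%
Mean R_m = (11.7 − 3.3 + 8.7 − 8.7 + 0.1) / 5 = 1.7000%
Σ(R_i − R̄_i)(R_m − R̄_m) = 433.8400  ⇒  Cov = 433.8400 / 4 = 108.4600
Σ(R_m − R̄_m)² = 284.7200  ⇒  Var(R_m) = 284.7200 / 4 = 71.1800
β = Cov / Var(R_m) = 108.4600 / 71.1800 = 1.5237
MRP = 9.60% − 4.22% = 5.38%
E(R) = R_f + β × MRP = 4.22% + 1.5237 × 5.38% = 12.42%

12.42%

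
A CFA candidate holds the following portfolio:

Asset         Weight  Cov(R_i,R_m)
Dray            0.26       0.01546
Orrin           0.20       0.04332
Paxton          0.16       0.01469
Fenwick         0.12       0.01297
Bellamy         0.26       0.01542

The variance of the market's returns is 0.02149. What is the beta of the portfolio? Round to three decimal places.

β_Dray = 0.01546 / 0.02149 = 0.7194
β_Orrin = 0.04332 / 0.02149 = 2.0158
β_Paxton = 0.01469 / 0.02149 = 0.6836
β_Fenwick = 0.01297 / 0.02149 = 0.6035
β_Bellamy = 0.01542 / 0.02149 = 0.7175
β_P = Σ w_i β_i = 0.26×0.7194 + 0.20×2.0158 + 0.16×0.6836 + 0.12×0.6035 + 0.26×0.7175 = 0.9586

0.959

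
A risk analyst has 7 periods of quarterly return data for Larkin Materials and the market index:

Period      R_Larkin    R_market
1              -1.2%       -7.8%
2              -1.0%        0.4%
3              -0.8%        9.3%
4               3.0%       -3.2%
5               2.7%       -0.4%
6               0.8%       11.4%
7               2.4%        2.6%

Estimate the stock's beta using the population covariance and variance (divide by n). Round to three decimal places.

-0.015

Mean R_i = (-1.2 − 1.0 − 0.8 + 3.0 + 2.7 + 0.8 + 2.4) / 7 = 0.8429%
Mean R_m = (-7.8 + 0.4 + 9.3 − 3.2 − 0.4 + 11.4 + 2.6) / 7 = 1.7571%
Σ(R_i − R̄_i)(R_m − R̄_m) = -4.1671  ⇒  Cov = -4.1671 / 7 = -0.5953
Σ(R_m − R̄_m)² = 272.9971  ⇒  Var(R_m) = 272.9971 / 7 = 38.9996
β = Cov / Var(R_m) = -0.5953 / 38.9996 = -0.0153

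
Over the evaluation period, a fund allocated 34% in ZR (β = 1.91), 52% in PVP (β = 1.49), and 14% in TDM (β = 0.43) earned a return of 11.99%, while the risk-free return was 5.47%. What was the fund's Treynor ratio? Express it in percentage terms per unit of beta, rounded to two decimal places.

4.39%

β_P = 0.34×1.91 + 0.52×1.49 + 0.14×0.43 = 1.4844
Treynor = (R_P − R_f) / β_P = (11.99% − 5.47%) / 1.4844 = 6.52% / 1.4844 = 4.39%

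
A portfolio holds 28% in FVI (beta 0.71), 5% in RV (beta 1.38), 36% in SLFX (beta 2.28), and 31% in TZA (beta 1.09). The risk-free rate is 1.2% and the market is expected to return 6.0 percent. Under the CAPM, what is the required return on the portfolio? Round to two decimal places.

8.05%

β_P = Σ w_i β_i = 0.28×0.71 + 0.05×1.38 + 0.36×2.28 + 0.31×1.09 = 1.4265
MRP = 6.0% − 1.2% = 4.80%
E(R_P) = R_f + β_P × MRP = 1.2% + 1.4265 × 4.8% = 8.05%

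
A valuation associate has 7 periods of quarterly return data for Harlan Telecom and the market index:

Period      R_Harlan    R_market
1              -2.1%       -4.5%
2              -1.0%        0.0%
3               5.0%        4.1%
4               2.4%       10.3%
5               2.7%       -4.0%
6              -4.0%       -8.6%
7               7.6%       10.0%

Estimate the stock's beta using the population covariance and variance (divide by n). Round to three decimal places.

0.440

Mean R_i = (-2.1 − 1.0 + 5.0 + 2.4 + 2.7 − 4.0 + 7.6) / 7 = 1.5143%
Mean R_m = (-4.5 + 0.0 + 4.1 + 10.3 − 4.0 − 8.6 + 10.0) / 7 = 1.0429%
Σ(R_i − R̄_i)(R_m − R̄_m) = 143.2157  ⇒  Cov = 143.2157 / 7 = 20.4594
Σ(R_m − R̄_m)² = 325.4971  ⇒  Var(R_m) = 325.4971 / 7 = 46.4996
β = Cov / Var(R_m) = 20.4594 / 46.4996 = 0.4400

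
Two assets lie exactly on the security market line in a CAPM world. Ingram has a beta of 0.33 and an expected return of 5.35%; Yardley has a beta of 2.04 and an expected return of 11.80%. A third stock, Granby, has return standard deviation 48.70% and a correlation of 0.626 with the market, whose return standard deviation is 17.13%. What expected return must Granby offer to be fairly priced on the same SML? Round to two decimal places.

10.82%

MRP = (11.80% − 5.35%) / (2.04 − 0.33) = 3.7719%
R_f = 5.35% − 0.33 × 3.7719% = 4.1053%
β_Granby = ρ·σ_i/σ_m = 0.626 × 48.70 / 17.13 = 1.7797
E(R_Granby) = R_f + β × MRP = 4.1053% + 1.7797 × 3.7719% = 10.82%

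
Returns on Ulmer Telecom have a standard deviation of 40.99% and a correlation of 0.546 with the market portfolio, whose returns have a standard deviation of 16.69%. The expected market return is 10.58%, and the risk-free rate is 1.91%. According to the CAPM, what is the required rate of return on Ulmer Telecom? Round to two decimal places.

β = ρ × σ_i / σ_m = 0.546 × 40.99% / 16.69% = 1.3410
MRP = 10.58% − 1.91% = 8.67%
E(R) = 1.91% + 1.3410 × 8.67% = 13.54%

13.54%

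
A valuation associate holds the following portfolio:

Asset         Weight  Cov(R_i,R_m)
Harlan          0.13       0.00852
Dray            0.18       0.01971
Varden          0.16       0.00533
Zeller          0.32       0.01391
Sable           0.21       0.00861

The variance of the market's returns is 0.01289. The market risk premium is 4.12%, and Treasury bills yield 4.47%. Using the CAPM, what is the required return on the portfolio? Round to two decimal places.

β_Harlan = 0.00852 / 0.01289 = 0.6610
β_Dray = 0.01971 / 0.01289 = 1.5291
β_Varden = 0.00533 / 0.01289 = 0.4135
β_Zeller = 0.01391 / 0.01289 = 1.0791
β_Sable = 0.00861 / 0.01289 = 0.6680
β_P = Σ w_i β_i = 0.13×0.6610 + 0.18×1.5291 + 0.16×0.4135 + 0.32×1.0791 + 0.21×0.6680 = 0.9129
E(R_P) = R_f + β_P × MRP = 4.47% + 0.9129 × 4.12% = 8.23%

8.23%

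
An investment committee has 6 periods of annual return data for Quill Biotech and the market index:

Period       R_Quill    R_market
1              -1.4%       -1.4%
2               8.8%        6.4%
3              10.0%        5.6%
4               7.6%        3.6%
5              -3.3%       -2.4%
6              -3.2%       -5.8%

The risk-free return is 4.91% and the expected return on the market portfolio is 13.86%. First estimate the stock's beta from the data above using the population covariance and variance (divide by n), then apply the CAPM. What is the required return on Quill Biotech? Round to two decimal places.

16.01%

Mean R_i = (-1.4 + 8.8 + 10.0 + 7.6 − 3.3 − 3.2) / 6 = 3.0833%
Mean R_m = (-1.4 + 6.4 + 5.6 + 3.6 − 2.4 − 5.8) / 6 = 1.0000%
Σ(R_i − R̄_i)(R_m − R̄_m) = 149.6200  ⇒  Cov = 149.6200 / 6 = 24.9367
Σ(R_m − R̄_m)² = 120.6400  ⇒  Var(R_m) = 120.6400 / 6 = 20.1067
β = Cov / Var(R_m) = 24.9367 / 20.1067 = 1.2402
MRP = 13.86% − 4.91% = 8.95%
E(R) = R_f + β × MRP = 4.91% + 1.2402 × 8.95% = 16.01%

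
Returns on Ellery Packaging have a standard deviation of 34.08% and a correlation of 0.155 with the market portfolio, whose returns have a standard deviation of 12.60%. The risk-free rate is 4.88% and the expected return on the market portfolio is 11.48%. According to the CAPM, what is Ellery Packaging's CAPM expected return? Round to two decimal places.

β = ρ × σ_i / σ_m = 0.155 × 34.08% / 12.60% = 0.4192
MRP = 11.48% − 4.88% = 6.60%
E(R) = 4.88% + 0.4192 × 6.60% = 7.65%

7.65%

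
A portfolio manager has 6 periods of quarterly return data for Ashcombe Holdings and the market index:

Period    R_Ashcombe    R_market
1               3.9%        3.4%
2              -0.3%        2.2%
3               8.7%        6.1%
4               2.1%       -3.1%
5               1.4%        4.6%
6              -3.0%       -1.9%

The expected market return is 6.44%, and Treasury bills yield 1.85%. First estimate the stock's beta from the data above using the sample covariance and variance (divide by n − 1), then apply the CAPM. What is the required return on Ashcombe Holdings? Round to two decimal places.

Mean R_i = (3.9 − 0.3 + 8.7 + 2.1 + 1.4 − 3.0) / 6 = 2.1333%
Mean R_m = (3.4 + 2.2 + 6.1 − 3.1 + 4.6 − 1.9) / 6 = 1.8833%
Σ(R_i − R̄_i)(R_m − R̄_m) = 47.1933  ⇒  Cov = 47.1933 / 5 = 9.4387
Σ(R_m − R̄_m)² = 66.7083  ⇒  Var(R_m) = 66.7083 / 5 = 13.3417
β = Cov / Var(R_m) = 9.4387 / 13.3417 = 0.7075
MRP = 6.44% − 1.85% = 4.59%
E(R) = R_f + β × MRP = 1.85% + 0.7075 × 4.59% = 5.10%

5.10%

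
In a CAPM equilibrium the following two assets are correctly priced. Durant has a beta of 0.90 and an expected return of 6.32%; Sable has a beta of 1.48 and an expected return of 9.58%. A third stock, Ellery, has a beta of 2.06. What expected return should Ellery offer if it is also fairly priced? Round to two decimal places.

12.84%

MRP (SML slope) = (9.58% − 6.32%) / (1.48 − 0.90) = 3.26% / 0.58 = 5.6207%
R_f (intercept) = 6.32% − 0.90 × 5.6207% = 1.2614%
E(R_Ellery) = R_f + β × MRP = 1.2614% + 2.06 × 5.6207% = 12.84%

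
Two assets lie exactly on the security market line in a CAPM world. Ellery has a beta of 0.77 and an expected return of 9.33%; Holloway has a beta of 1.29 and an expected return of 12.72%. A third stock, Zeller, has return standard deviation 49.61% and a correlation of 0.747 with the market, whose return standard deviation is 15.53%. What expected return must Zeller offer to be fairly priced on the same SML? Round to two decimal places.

19.87%

MRP = (12.72% − 9.33%) / (1.29 − 0.77) = 6.5192%
R_f = 9.33% − 0.77 × 6.5192% = 4.3102%
β_Zeller = ρ·σ_i/σ_m = 0.747 × 49.61 / 15.53 = 2.3863
E(R_Zeller) = R_f + β × MRP = 4.3102% + 2.3863 × 6.5192% = 19.87%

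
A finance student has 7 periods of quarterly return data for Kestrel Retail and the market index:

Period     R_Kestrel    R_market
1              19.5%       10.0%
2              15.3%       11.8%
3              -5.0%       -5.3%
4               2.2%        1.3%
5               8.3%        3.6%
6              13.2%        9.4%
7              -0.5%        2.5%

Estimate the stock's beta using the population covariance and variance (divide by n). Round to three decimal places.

Mean R_i = (19.5 + 15.3 − 5.0 + 2.2 + 8.3 + 13.2 − 0.5) / 7 = 7.5714%
Mean R_m = (10.0 + 11.8 − 5.3 + 1.3 + 3.6 + 9.4 + 2.5) / 7 = 4.7571%
Σ(R_i − R̄_i)(R_m − R̄_m) = 305.4814  ⇒  Cov = 305.4814 / 7 = 43.6402
Σ(R_m − R̄_m)² = 218.1771  ⇒  Var(R_m) = 218.1771 / 7 = 31.1682
β = Cov / Var(R_m) = 43.6402 / 31.1682 = 1.4002

1.400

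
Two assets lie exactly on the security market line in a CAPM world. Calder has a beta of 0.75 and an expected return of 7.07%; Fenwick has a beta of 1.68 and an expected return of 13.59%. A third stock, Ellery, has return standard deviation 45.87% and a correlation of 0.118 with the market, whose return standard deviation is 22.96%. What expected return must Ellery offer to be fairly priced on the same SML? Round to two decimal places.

MRP = (13.59% − 7.07%) / (1.68 − 0.75) = 7.0108%
R_f = 7.07% − 0.75 × 7.0108% = 1.8119%
β_Ellery = ρ·σ_i/σ_m = 0.118 × 45.87 / 22.96 = 0.2357
E(R_Ellery) = R_f + β × MRP = 1.8119% + 0.2357 × 7.0108% = 3.46%

3.46%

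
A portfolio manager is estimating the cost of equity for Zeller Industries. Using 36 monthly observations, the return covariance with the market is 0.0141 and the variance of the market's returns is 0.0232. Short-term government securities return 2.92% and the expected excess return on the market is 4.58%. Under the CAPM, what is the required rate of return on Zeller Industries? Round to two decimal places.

β = Cov(R_i, R_m) / Var(R_m) = 0.0141 / 0.0232 = 0.6078
E(R) = R_f + β × MRP = 2.92% + 0.6078 × 4.58% = 5.70%

5.70%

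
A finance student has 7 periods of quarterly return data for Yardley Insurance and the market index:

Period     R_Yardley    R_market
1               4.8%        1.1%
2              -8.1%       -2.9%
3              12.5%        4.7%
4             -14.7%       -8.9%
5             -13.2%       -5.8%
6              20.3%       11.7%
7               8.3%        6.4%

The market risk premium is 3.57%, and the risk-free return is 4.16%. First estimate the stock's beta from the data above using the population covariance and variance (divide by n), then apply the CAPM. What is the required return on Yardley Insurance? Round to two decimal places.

Mean R_i = (4.8 − 8.1 + 12.5 − 14.7 − 13.2 + 20.3 + 8.3) / 7 = 1.4143%
Mean R_m = (1.1 − 2.9 + 4.7 − 8.9 − 5.8 + 11.7 + 6.4) / 7 = 0.9000%
Σ(R_i − R̄_i)(R_m − R̄_m) = 576.6300  ⇒  Cov = 576.6300 / 7 = 82.3757
Σ(R_m − R̄_m)² = 316.7400  ⇒  Var(R_m) = 316.7400 / 7 = 45.2486
β = Cov / Var(R_m) = 82.3757 / 45.2486 = 1.8205
E(R) = R_f + β × MRP = 4.16% + 1.8205 × 3.57% = 10.66%

10.66%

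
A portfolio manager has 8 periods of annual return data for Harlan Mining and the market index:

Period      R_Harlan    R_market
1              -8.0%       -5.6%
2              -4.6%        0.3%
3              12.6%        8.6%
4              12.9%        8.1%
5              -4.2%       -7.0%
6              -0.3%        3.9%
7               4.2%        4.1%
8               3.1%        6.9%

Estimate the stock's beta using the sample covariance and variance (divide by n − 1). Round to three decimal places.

Mean R_i = (-8.0 − 4.6 + 12.6 + 12.9 − 4.2 − 0.3 + 4.2 + 3.1) / 8 = 1.9625%
Mean R_m = (-5.6 + 0.3 + 8.6 + 8.1 − 7.0 + 3.9 + 4.1 + 6.9) / 8 = 2.4125%
Σ(R_i − R̄_i)(R_m − R̄_m) = 285.2338  ⇒  Cov = 285.2338 / 7 = 40.7477
Σ(R_m − R̄_m)² = 253.0888  ⇒  Var(R_m) = 253.0888 / 7 = 36.1555
β = Cov / Var(R_m) = 40.7477 / 36.1555 = 1.1270

1.127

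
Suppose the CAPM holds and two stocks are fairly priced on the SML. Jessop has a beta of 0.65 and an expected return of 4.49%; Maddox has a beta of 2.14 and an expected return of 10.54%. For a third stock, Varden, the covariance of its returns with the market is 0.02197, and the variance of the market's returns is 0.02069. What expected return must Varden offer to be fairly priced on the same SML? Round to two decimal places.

MRP = (10.54% − 4.49%) / (2.14 − 0.65) = 4.0604%
R_f = 4.49% − 0.65 × 4.0604% = 1.8507%
β_Varden = Cov / Var(R_m) = 0.02197 / 0.02069 = 1.0619
E(R_Varden) = R_f + β × MRP = 1.8507% + 1.0619 × 4.0604% = 6.16%

6.16%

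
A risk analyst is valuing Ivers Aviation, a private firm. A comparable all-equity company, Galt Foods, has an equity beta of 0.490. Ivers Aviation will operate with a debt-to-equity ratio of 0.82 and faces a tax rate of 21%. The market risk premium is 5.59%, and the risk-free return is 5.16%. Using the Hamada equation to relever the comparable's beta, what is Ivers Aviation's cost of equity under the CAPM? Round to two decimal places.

9.67%

β_L = β_U × [1 + (1 − t)(D/E)] = 0.490 × [1 + (1 − 0.21) × 0.82]
    = 0.490 × [1 + 0.79 × 0.82] = 0.490 × 1.6478 = 0.8074
E(R) = R_f + β_L × MRP = 5.16% + 0.8074 × 5.59% = 9.67%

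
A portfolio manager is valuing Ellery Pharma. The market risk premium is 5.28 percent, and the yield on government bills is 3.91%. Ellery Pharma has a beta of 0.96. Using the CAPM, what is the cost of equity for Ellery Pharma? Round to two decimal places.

8.98%

E(R) = R_f + β × MRP = 3.91% + 0.96 × 5.28% = 8.98%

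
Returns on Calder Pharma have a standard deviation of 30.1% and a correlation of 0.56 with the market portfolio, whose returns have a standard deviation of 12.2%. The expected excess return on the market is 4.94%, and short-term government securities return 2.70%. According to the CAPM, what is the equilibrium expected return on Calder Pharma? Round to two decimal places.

β = ρ × σ_i / σ_m = 0.56 × 30.1% / 12.2% = 1.3816
E(R) = 2.70% + 1.3816 × 4.94% = 9.53%

9.53%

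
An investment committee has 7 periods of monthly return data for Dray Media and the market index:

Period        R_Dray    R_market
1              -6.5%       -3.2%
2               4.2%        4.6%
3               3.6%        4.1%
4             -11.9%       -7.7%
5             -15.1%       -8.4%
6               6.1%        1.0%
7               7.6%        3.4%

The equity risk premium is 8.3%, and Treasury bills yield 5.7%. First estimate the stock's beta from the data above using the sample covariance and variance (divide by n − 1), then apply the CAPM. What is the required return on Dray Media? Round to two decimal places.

18.91%

Mean R_i = (-6.5 + 4.2 + 3.6 − 11.9 − 15.1 + 6.1 + 7.6) / 7 = -1.7143%
Mean R_m = (-3.2 + 4.6 + 4.1 − 7.7 − 8.4 + 1.0 + 3.4) / 7 = -0.8857%
Σ(R_i − R̄_i)(R_m − R̄_m) = 294.6614  ⇒  Cov = 294.6614 / 6 = 49.1102
Σ(R_m − R̄_m)² = 185.1286  ⇒  Var(R_m) = 185.1286 / 6 = 30.8548
β = Cov / Var(R_m) = 49.1102 / 30.8548 = 1.5917
E(R) = R_f + β × MRP = 5.7% + 1.5917 × 8.3% = 18.91%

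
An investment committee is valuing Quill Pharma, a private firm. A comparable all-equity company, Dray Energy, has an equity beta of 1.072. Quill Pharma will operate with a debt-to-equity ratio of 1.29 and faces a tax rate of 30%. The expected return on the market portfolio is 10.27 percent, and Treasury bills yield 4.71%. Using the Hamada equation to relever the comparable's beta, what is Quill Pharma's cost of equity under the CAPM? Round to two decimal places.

16.05%

β_L = β_U × [1 + (1 − t)(D/E)] = 1.072 × [1 + (1 − 0.30) × 1.29]
    = 1.072 × [1 + 0.70 × 1.29] = 1.072 × 1.9030 = 2.0400
MRP = 10.27% − 4.71% = 5.56%
E(R) = R_f + β_L × MRP = 4.71% + 2.0400 × 5.56% = 16.05%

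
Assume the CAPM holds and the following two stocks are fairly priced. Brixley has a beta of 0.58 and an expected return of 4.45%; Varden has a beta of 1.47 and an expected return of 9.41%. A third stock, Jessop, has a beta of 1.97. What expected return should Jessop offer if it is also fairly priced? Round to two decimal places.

12.20%

MRP (SML slope) = (9.41% − 4.45%) / (1.47 − 0.58) = 4.96% / 0.89 = 5.5730%
R_f (intercept) = 4.45% − 0.58 × 5.5730% = 1.2177%
E(R_Jessop) = R_f + β × MRP = 1.2177% + 1.97 × 5.5730% = 12.20%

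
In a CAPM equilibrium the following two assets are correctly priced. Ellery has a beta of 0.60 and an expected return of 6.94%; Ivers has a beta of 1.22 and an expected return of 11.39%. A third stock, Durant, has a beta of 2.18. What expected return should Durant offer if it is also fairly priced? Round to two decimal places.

18.28%

MRP (SML slope) = (11.39% − 6.94%) / (1.22 − 0.60) = 4.45% / 0.62 = 7.1774%
R_f (intercept) = 6.94% − 0.60 × 7.1774% = 2.6336%
E(R_Durant) = R_f + β × MRP = 2.6336% + 2.18 × 7.1774% = 18.28%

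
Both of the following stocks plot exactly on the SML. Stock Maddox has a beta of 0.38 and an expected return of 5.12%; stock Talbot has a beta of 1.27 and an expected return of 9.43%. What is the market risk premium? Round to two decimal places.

4.84%

Both satisfy E(R) = R_f + β·MRP, so the slope of the SML is
MRP = (9.43% − 5.12%) / (1.27 − 0.38) = 4.31% / 0.89 = 4.8427%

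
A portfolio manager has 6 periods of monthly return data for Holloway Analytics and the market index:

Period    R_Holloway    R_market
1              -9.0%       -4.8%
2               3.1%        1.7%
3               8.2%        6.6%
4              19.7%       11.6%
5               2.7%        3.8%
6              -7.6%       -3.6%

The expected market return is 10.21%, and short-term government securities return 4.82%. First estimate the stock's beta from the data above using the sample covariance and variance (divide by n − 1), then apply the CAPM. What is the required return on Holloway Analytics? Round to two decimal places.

Mean R_i = (-9.0 + 3.1 + 8.2 + 19.7 + 2.7 − 7.6) / 6 = 2.8500%
Mean R_m = (-4.8 + 1.7 + 6.6 + 11.6 + 3.8 − 3.6) / 6 = 2.5500%
Σ(R_i − R̄_i)(R_m − R̄_m) = 325.1250  ⇒  Cov = 325.1250 / 5 = 65.0250
Σ(R_m − R̄_m)² = 192.4350  ⇒  Var(R_m) = 192.4350 / 5 = 38.4870
β = Cov / Var(R_m) = 65.0250 / 38.4870 = 1.6895
MRP = 10.21% − 4.82% = 5.39%
E(R) = R_f + β × MRP = 4.82% + 1.6895 × 5.39% = 13.93%

13.93%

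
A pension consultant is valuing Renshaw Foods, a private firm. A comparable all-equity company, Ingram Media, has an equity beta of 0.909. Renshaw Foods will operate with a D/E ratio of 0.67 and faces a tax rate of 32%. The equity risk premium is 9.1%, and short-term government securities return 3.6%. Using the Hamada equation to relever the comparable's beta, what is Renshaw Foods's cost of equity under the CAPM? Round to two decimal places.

β_L = β_U × [1 + (1 − t)(D/E)] = 0.909 × [1 + (1 − 0.32) × 0.67]
    = 0.909 × [1 + 0.68 × 0.67] = 0.909 × 1.4556 = 1.3231
E(R) = R_f + β_L × MRP = 3.6% + 1.3231 × 9.1% = 15.64%

15.64%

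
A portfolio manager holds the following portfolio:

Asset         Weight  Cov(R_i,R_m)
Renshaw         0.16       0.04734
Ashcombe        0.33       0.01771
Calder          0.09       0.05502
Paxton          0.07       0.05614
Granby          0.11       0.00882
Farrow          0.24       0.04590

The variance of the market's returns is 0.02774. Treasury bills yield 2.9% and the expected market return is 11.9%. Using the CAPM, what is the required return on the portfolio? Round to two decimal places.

β_Renshaw = 0.04734 / 0.02774 = 1.7066
β_Ashcombe = 0.01771 / 0.02774 = 0.6384
β_Calder = 0.05502 / 0.02774 = 1.9834
β_Paxton = 0.05614 / 0.02774 = 2.0238
β_Granby = 0.00882 / 0.02774 = 0.3180
β_Farrow = 0.04590 / 0.02774 = 1.6547
β_P = Σ w_i β_i = 0.16×1.7066 + 0.33×0.6384 + 0.09×1.9834 + 0.07×2.0238 + 0.11×0.3180 + 0.24×1.6547 = 1.2360
MRP = 11.9% − 2.9% = 9.00%
E(R_P) = R_f + β_P × MRP = 2.9% + 1.2360 × 9.0% = 14.02%

14.02%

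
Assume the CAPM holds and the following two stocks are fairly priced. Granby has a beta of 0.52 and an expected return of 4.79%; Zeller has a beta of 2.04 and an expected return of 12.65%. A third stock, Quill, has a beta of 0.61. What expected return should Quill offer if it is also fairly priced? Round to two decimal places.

5.26%

MRP (SML slope) = (12.65% − 4.79%) / (2.04 − 0.52) = 7.86% / 1.52 = 5.1711%
R_f (intercept) = 4.79% − 0.52 × 5.1711% = 2.1010%
E(R_Quill) = R_f + β × MRP = 2.1010% + 0.61 × 5.1711% = 5.26%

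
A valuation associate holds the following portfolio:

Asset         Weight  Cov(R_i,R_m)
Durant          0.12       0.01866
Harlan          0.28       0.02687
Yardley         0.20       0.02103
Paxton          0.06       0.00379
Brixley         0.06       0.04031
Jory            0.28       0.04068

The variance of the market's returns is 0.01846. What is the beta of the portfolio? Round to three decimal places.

β_Durant = 0.01866 / 0.01846 = 1.0108
β_Harlan = 0.02687 / 0.01846 = 1.4556
β_Yardley = 0.02103 / 0.01846 = 1.1392
β_Paxton = 0.00379 / 0.01846 = 0.2053
β_Brixley = 0.04031 / 0.01846 = 2.1836
β_Jory = 0.04068 / 0.01846 = 2.2037
β_P = Σ w_i β_i = 0.12×1.0108 + 0.28×1.4556 + 0.20×1.1392 + 0.06×0.2053 + 0.06×2.1836 + 0.28×2.2037 = 1.5171

1.517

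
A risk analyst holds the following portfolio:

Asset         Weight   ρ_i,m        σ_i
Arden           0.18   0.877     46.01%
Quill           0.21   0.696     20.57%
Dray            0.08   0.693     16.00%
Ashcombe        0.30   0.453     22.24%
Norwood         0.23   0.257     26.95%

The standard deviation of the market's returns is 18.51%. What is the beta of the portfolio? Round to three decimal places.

0.852

β_Arden = 0.877 × 46.01% / 18.51% = 2.1799
β_Quill = 0.696 × 20.57% / 18.51% = 0.7735
β_Dray = 0.693 × 16.00% / 18.51% = 0.5990
β_Ashcombe = 0.453 × 22.24% / 18.51% = 0.5443
β_Norwood = 0.257 × 26.95% / 18.51% = 0.3742
β_P = Σ w_i β_i = 0.18×2.1799 + 0.21×0.7735 + 0.08×0.5990 + 0.30×0.5443 + 0.23×0.3742 = 0.8521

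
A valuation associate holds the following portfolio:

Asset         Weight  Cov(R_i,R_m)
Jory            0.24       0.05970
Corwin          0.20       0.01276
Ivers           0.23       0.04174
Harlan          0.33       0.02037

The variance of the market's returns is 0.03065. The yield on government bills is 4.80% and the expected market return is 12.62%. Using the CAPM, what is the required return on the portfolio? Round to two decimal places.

β_Jory = 0.05970 / 0.03065 = 1.9478
β_Corwin = 0.01276 / 0.03065 = 0.4163
β_Ivers = 0.04174 / 0.03065 = 1.3618
β_Harlan = 0.02037 / 0.03065 = 0.6646
β_P = Σ w_i β_i = 0.24×1.9478 + 0.20×0.4163 + 0.23×1.3618 + 0.33×0.6646 = 1.0833
MRP = 12.62% − 4.80% = 7.82%
E(R_P) = R_f + β_P × MRP = 4.80% + 1.0833 × 7.82% = 13.27%

13.27%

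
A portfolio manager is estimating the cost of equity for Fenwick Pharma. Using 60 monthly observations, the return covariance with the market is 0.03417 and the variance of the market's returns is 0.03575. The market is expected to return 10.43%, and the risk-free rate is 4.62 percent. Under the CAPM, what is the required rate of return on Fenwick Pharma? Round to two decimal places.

β = Cov(R_i, R_m) / Var(R_m) = 0.03417 / 0.03575 = 0.9558
MRP = 10.43% − 4.62% = 5.81%
E(R) = R_f + β × MRP = 4.62% + 0.9558 × 5.81% = 10.17%

10.17%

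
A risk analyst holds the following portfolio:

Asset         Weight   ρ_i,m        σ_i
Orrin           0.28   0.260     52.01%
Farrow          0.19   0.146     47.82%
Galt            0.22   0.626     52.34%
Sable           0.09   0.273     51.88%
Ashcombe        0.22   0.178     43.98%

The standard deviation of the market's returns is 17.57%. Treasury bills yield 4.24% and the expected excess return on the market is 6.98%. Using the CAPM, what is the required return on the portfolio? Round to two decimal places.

β_Orrin = 0.260 × 52.01% / 17.57% = 0.7696
β_Farrow = 0.146 × 47.82% / 17.57% = 0.3974
β_Galt = 0.626 × 52.34% / 17.57% = 1.8648
β_Sable = 0.273 × 51.88% / 17.57% = 0.8061
β_Ashcombe = 0.178 × 43.98% / 17.57% = 0.4456
β_P = Σ w_i β_i = 0.28×0.7696 + 0.19×0.3974 + 0.22×1.8648 + 0.09×0.8061 + 0.22×0.4456 = 0.8718
E(R_P) = R_f + β_P × MRP = 4.24% + 0.8718 × 6.98% = 10.33%

10.33%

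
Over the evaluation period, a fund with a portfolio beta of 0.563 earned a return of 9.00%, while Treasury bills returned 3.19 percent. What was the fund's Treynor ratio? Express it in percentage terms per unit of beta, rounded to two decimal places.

10.32%

Treynor = (R_P − R_f) / β_P = (9.00% − 3.19%) / 0.5630 = 5.81% / 0.5630 = 10.32%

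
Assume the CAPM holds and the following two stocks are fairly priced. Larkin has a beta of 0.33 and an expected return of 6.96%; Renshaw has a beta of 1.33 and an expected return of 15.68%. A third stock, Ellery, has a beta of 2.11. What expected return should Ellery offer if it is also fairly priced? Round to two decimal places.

MRP (SML slope) = (15.68% − 6.96%) / (1.33 − 0.33) = 8.72% / 1.00 = 8.7200%
R_f (intercept) = 6.96% − 0.33 × 8.7200% = 4.0824%
E(R_Ellery) = R_f + β × MRP = 4.0824% + 2.11 × 8.7200% = 22.48%

22.48%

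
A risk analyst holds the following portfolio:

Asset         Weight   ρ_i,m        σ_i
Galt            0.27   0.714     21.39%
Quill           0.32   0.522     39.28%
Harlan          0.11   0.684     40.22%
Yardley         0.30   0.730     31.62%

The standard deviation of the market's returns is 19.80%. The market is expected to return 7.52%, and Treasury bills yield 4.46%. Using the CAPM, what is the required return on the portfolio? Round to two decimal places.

β_Galt = 0.714 × 21.39% / 19.80% = 0.7713
β_Quill = 0.522 × 39.28% / 19.80% = 1.0356
β_Harlan = 0.684 × 40.22% / 19.80% = 1.3894
β_Yardley = 0.730 × 31.62% / 19.80% = 1.1658
β_P = Σ w_i β_i = 0.27×0.7713 + 0.32×1.0356 + 0.11×1.3894 + 0.30×1.1658 = 1.0422
MRP = 7.52% − 4.46% = 3.06%
E(R_P) = R_f + β_P × MRP = 4.46% + 1.0422 × 3.06% = 7.65%

7.65%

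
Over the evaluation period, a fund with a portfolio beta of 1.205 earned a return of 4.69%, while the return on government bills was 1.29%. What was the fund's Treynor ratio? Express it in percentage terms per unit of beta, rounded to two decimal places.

Treynor = (R_P − R_f) / β_P = (4.69% − 1.29%) / 1.2050 = 3.40% / 1.2050 = 2.82%

2.82%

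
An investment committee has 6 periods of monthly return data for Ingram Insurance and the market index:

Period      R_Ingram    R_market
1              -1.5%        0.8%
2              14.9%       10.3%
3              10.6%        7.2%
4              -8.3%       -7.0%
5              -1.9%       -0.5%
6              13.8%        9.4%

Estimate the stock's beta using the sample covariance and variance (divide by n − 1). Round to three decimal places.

Mean R_i = (-1.5 + 14.9 + 10.6 − 8.3 − 1.9 + 13.8) / 6 = 4.6000%
Mean R_m = (0.8 + 10.3 + 7.2 − 7.0 − 0.5 + 9.4) / 6 = 3.3667%
Σ(R_i − R̄_i)(R_m − R̄_m) = 324.4400  ⇒  Cov = 324.4400 / 5 = 64.8880
Σ(R_m − R̄_m)² = 228.1733  ⇒  Var(R_m) = 228.1733 / 5 = 45.6347
β = Cov / Var(R_m) = 64.8880 / 45.6347 = 1.4219

1.422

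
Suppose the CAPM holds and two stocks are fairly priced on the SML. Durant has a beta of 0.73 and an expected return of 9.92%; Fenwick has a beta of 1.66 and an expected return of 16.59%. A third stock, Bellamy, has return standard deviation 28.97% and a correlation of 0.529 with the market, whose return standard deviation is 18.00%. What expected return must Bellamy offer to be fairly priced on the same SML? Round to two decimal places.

MRP = (16.59% − 9.92%) / (1.66 − 0.73) = 7.1720%
R_f = 9.92% − 0.73 × 7.1720% = 4.6844%
β_Bellamy = ρ·σ_i/σ_m = 0.529 × 28.97 / 18.00 = 0.8514
E(R_Bellamy) = R_f + β × MRP = 4.6844% + 0.8514 × 7.1720% = 10.79%

10.79%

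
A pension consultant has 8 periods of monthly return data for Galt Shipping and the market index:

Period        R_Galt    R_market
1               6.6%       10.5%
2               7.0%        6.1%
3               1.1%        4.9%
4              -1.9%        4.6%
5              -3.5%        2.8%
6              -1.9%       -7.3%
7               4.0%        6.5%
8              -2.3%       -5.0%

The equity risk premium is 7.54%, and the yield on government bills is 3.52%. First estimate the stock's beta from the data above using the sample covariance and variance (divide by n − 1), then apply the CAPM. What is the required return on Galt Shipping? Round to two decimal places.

Mean R_i = (6.6 + 7.0 + 1.1 − 1.9 − 3.5 − 1.9 + 4.0 − 2.3) / 8 = 1.1375%
Mean R_m = (10.5 + 6.1 + 4.9 + 4.6 + 2.8 − 7.3 + 6.5 − 5.0) / 8 = 2.8875%
Σ(R_i − R̄_i)(R_m − R̄_m) = 123.9438  ⇒  Cov = 123.9438 / 7 = 17.7063
Σ(R_m − R̄_m)² = 254.3088  ⇒  Var(R_m) = 254.3088 / 7 = 36.3298
β = Cov / Var(R_m) = 17.7063 / 36.3298 = 0.4874
E(R) = R_f + β × MRP = 3.52% + 0.4874 × 7.54% = 7.19%

7.19%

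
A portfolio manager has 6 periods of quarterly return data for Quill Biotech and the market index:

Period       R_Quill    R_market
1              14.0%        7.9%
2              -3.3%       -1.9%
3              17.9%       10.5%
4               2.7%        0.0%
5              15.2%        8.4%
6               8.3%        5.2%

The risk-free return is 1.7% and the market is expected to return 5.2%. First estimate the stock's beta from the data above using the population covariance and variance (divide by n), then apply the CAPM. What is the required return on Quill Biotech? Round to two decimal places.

Mean R_i = (14.0 − 3.3 + 17.9 + 2.7 + 15.2 + 8.3) / 6 = 9.1333%
Mean R_m = (7.9 − 1.9 + 10.5 + 0.0 + 8.4 + 5.2) / 6 = 5.0167%
Σ(R_i − R̄_i)(R_m − R̄_m) = 200.7467  ⇒  Cov = 200.7467 / 6 = 33.4578
Σ(R_m − R̄_m)² = 122.8683  ⇒  Var(R_m) = 122.8683 / 6 = 20.4781
β = Cov / Var(R_m) = 33.4578 / 20.4781 = 1.6338
MRP = 5.2% − 1.7% = 3.50%
E(R) = R_f + β × MRP = 1.7% + 1.6338 × 3.5% = 7.42%

7.42%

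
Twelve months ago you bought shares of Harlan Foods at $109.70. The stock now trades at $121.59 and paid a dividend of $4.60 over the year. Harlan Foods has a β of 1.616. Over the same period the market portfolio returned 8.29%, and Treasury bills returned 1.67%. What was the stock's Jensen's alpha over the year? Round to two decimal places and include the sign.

+2.66%

Realised HPR = (P1 + D1 − P0) / P0 = (121.59 + 4.60 − 109.70) / 109.70 = 16.49 / 109.70 = 15.0319%
MRP = 8.29% − 1.67% = 6.62%
CAPM required = R_f + β·MRP = 1.67% + 1.616 × 6.62% = 12.36792%
α = realised − required = 15.0319% − 12.36792% = +2.66%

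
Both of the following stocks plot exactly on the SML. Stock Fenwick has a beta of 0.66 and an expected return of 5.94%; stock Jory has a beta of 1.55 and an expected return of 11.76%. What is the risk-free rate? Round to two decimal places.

Both satisfy E(R) = R_f + β·MRP, so the slope of the SML is
MRP = (11.76% − 5.94%) / (1.55 − 0.66) = 5.82% / 0.89 = 6.5393%
R_f = E(R_Fenwick) − β_Fenwick·MRP = 5.94% − 0.66 × 6.5393% = 1.6241%

1.62%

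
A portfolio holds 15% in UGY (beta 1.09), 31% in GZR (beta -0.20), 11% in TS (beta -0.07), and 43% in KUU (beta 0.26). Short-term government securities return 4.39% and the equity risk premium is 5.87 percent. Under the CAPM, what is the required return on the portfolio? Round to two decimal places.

5.60%

β_P = Σ w_i β_i = 0.15×1.09 + 0.31×-0.20 + 0.11×-0.07 + 0.43×0.26 = 0.2056
E(R_P) = R_f + β_P × MRP = 4.39% + 0.2056 × 5.87% = 5.60%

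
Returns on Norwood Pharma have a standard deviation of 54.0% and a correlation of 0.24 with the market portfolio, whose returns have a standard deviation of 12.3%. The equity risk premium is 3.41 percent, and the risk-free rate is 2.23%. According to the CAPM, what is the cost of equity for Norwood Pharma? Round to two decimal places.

β = ρ × σ_i / σ_m = 0.24 × 54.0% / 12.3% = 1.0537
E(R) = 2.23% + 1.0537 × 3.41% = 5.82%

5.82%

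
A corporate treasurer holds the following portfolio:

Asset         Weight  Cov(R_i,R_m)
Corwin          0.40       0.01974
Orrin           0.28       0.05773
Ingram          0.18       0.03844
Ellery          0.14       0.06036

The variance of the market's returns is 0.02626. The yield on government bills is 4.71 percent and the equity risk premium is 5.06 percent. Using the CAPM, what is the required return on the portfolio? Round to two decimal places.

β_Corwin = 0.01974 / 0.02626 = 0.7517
β_Orrin = 0.05773 / 0.02626 = 2.1984
β_Ingram = 0.03844 / 0.02626 = 1.4638
β_Ellery = 0.06036 / 0.02626 = 2.2986
β_P = Σ w_i β_i = 0.40×0.7517 + 0.28×2.1984 + 0.18×1.4638 + 0.14×2.2986 = 1.5015
E(R_P) = R_f + β_P × MRP = 4.71% + 1.5015 × 5.06% = 12.31%

12.31%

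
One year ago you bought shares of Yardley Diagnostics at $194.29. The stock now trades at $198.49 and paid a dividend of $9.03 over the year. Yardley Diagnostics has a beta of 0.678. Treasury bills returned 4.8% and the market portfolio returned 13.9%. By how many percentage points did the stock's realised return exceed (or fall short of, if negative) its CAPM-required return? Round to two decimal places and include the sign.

-4.16%

Realised HPR = (P1 + D1 − P0) / P0 = (198.49 + 9.03 − 194.29) / 194.29 = 13.23 / 194.29 = 6.8094%
MRP = 13.9% − 4.8% = 9.10%
CAPM required = R_f + β·MRP = 4.8% + 0.678 × 9.1% = 10.9698%
α = realised − required = 6.8094% − 10.9698% = -4.16%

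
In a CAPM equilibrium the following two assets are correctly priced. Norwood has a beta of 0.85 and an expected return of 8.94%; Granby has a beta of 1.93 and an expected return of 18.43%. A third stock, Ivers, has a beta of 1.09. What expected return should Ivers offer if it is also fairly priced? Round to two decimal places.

11.05%

MRP (SML slope) = (18.43% − 8.94%) / (1.93 − 0.85) = 9.49% / 1.08 = 8.7870%
R_f (intercept) = 8.94% − 0.85 × 8.7870% = 1.4711%
E(R_Ivers) = R_f + β × MRP = 1.4711% + 1.09 × 8.7870% = 11.05%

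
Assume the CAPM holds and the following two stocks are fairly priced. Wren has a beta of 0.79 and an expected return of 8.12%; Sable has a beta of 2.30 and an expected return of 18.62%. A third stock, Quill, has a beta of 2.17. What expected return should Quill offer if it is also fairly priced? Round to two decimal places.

MRP (SML slope) = (18.62% − 8.12%) / (2.30 − 0.79) = 10.50% / 1.51 = 6.9536%
R_f (intercept) = 8.12% − 0.79 × 6.9536% = 2.6267%
E(R_Quill) = R_f + β × MRP = 2.6267% + 2.17 × 6.9536% = 17.72%

17.72%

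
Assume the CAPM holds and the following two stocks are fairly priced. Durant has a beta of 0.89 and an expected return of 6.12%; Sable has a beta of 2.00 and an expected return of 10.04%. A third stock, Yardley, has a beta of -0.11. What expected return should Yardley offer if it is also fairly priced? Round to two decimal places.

2.59%

MRP (SML slope) = (10.04% − 6.12%) / (2.00 − 0.89) = 3.92% / 1.11 = 3.5315%
R_f (intercept) = 6.12% − 0.89 × 3.5315% = 2.9770%
E(R_Yardley) = R_f + β × MRP = 2.9770% + -0.11 × 3.5315% = 2.59%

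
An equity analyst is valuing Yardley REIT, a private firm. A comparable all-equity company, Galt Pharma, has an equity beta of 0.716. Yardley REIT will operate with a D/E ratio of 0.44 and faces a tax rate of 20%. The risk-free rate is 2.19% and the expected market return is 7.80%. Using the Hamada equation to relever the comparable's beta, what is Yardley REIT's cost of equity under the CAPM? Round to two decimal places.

β_L = β_U × [1 + (1 − t)(D/E)] = 0.716 × [1 + (1 − 0.20) × 0.44]
    = 0.716 × [1 + 0.80 × 0.44] = 0.716 × 1.3520 = 0.9680
MRP = 7.80% − 2.19% = 5.61%
E(R) = R_f + β_L × MRP = 2.19% + 0.9680 × 5.61% = 7.62%

7.62%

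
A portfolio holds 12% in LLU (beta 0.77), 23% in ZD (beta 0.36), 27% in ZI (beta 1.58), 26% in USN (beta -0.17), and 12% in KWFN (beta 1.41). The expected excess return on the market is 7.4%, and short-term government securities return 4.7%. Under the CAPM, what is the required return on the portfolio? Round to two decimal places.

β_P = Σ w_i β_i = 0.12×0.77 + 0.23×0.36 + 0.27×1.58 + 0.26×-0.17 + 0.12×1.41 = 0.7268
E(R_P) = R_f + β_P × MRP = 4.7% + 0.7268 × 7.4% = 10.08%

10.08%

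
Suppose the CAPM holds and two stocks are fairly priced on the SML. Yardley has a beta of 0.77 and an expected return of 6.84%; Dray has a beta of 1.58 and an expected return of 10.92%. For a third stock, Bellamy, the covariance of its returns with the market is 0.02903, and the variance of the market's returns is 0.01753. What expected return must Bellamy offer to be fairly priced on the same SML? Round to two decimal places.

MRP = (10.92% − 6.84%) / (1.58 − 0.77) = 5.0370%
R_f = 6.84% − 0.77 × 5.0370% = 2.9615%
β_Bellamy = Cov / Var(R_m) = 0.02903 / 0.01753 = 1.6560
E(R_Bellamy) = R_f + β × MRP = 2.9615% + 1.6560 × 5.0370% = 11.30%

11.30%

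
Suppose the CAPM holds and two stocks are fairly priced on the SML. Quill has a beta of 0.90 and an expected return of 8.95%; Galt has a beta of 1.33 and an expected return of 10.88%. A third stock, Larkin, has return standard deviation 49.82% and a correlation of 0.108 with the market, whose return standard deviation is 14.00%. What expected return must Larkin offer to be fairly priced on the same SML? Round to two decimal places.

6.64%

MRP = (10.88% − 8.95%) / (1.33 − 0.90) = 4.4884%
R_f = 8.95% − 0.90 × 4.4884% = 4.9104%
β_Larkin = ρ·σ_i/σ_m = 0.108 × 49.82 / 14.00 = 0.3843
E(R_Larkin) = R_f + β × MRP = 4.9104% + 0.3843 × 4.4884% = 6.64%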